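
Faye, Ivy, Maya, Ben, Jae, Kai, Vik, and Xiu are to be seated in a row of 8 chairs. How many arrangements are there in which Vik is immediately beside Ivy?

10080

Treat {Vik, Ivy} as a single unit. There are 7 units to order, and the pair itself can be ordered 2 ways.
That gives 2 × 7! = 2 × 5040 = 10080.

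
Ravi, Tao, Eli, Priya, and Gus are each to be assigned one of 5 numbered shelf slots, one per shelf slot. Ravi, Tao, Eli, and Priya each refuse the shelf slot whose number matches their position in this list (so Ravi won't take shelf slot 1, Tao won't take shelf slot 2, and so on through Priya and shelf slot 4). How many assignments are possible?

53

Let Aᵢ (for 1 ≤ i ≤ 4) be the placements that put person i in their forbidden shelf slot. Any j of these fix j positions, leaving (5−j)! ways to fill the rest, and there are C(4,j) ways to pick which j.
By inclusion–exclusion, the number of valid placements is Σ_{j=0}^{4} (−1)^j C(4,j)·(5−j)!.
Computing: 120 − 96 + 36 − 8 + 1 = 53.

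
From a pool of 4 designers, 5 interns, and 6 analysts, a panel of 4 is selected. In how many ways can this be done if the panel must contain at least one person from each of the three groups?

Total 4-person selections from all 15: C(15,4) = 1365.
Subtract selections that omit an entire group: no designers → C(11,4) = 330; no interns → C(10,4) = 210; no analysts → C(9,4) = 126.
Add back selections omitting two groups (i.e. drawn from a single group): C(4,4) + C(5,4) + C(6,4) = 21.
By inclusion–exclusion: 1365 − 666 + 21 = 720.

720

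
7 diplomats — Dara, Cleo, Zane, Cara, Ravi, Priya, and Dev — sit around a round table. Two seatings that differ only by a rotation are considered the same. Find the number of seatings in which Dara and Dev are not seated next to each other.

All circular seatings of 7 people number (6)! = 720.
Those with Dara next to Dev: fuse the pair into one unit and seat 6 units around a circle — 2·(5)! = 240.
Subtracting, 720 − 240 = 480.

480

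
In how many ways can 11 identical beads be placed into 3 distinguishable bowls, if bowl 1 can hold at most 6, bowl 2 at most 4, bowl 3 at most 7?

By stars and bars, unrestricted non-negative solutions to x_1+…+x_3 = 11 number C(11+2,2) = 78.
Subtract solutions that violate a single cap (substitute x_i' = x_i − (cap_i+1)): x_1 ≥ 7 gives C(6,2) = 15; x_2 ≥ 5 gives C(8,2) = 28; x_3 ≥ 8 gives C(5,2) = 10. Together 53.
No two caps can be exceeded simultaneously, so the pair terms are all 0.
By inclusion–exclusion the count is 78 − 53 + 0 = 25.

25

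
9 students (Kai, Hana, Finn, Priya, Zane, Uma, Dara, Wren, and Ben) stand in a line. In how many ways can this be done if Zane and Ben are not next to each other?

Of the 9! = 362880 arrangements, those with Zane and Ben adjacent number 2 × 8! = 80640 (treat the pair as a block with 2 internal orders).
Complementary counting: 362880 − 80640 = 282240.

282240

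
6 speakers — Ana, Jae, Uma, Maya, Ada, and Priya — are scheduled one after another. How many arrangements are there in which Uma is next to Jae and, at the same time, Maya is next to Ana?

96

Treat {Uma,Jae} as one block (2 orders) and {Maya,Ana} as another (2 orders).
That leaves 4 units to arrange: 2 × 2 × 4! = 4 × 24 = 96.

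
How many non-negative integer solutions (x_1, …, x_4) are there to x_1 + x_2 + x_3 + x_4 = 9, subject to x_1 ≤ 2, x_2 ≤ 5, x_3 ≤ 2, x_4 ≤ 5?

Without the upper bounds there are C(12,3) = 220 ways to split 9 among 4 variables.
Subtract solutions that violate a single cap (substitute x_i' = x_i − (cap_i+1)): x_1 ≥ 3 gives C(9,3) = 84; x_2 ≥ 6 gives C(6,3) = 20; x_3 ≥ 3 gives C(9,3) = 84; x_4 ≥ 6 gives C(6,3) = 20. Together 208.
Add back pairs where two caps are both exceeded: 1 + 20 + 1 + 1 + 0 + 1 = 24.
By inclusion–exclusion the count is 220 − 208 + 24 = 36.

36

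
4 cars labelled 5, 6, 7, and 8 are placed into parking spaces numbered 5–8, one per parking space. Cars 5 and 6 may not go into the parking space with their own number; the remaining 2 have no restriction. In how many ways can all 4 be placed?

14

Let Aᵢ (for i ∈ {5, 6}) be the placements that put car i in its forbidden parking space. Any j of these fix j positions, leaving (4−j)! ways to fill the rest, and there are C(2,j) ways to pick which j.
By inclusion–exclusion, the number of valid placements is Σ_{j=0}^{2} (−1)^j C(2,j)·(4−j)!.
Computing: 24 − 12 + 2 = 14.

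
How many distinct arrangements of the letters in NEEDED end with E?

Fix E in the last position and arrange the remaining 5 letters.
Those 5 letters have D appearing twice and E appearing twice, giving (5)!/(2!·2!) = 30.

30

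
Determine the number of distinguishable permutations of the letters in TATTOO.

TATTOO has 6 letters with O appearing twice and T appearing 3 times.
The number of distinct arrangements is 6!/(3!·2!) = 720/12 = 60.

60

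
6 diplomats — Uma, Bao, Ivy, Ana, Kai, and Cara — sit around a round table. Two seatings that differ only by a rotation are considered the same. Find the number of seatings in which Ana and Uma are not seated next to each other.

All circular seatings of 6 people number (5)! = 120.
Those with Ana next to Uma: fuse the pair into one unit and seat 5 units around a circle — 2·(4)! = 48.
Subtracting, 120 − 48 = 72.

72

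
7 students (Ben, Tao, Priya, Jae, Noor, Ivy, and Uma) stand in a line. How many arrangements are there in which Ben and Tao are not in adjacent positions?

3600

Of the 7! = 5040 arrangements, those with Ben and Tao adjacent number 2 × 6! = 1440 (treat the pair as a block with 2 internal orders).
So 5040 − 1440 = 3600 arrangements keep them apart.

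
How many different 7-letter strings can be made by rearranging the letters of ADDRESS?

Letter multiplicities in ADDRESS: A×1, D×2, E×1, R×1, S×2.
So there are 7! / (2!·2!) = 1260 distinguishable arrangements.

1260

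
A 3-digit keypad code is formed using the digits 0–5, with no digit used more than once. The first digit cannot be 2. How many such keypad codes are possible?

100

The first digit has 6−1 = 5 choices (anything except 2).
The remaining 2 digits are filled from the other 5 symbols without repetition: 5 × 4 = 20.
Total: 5 × 20 = 100.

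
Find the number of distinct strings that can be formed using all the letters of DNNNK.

20

The 5 letters of DNNNK have repeats: N appearing 3 times.
So there are 5! / (3!) = 20 distinguishable arrangements.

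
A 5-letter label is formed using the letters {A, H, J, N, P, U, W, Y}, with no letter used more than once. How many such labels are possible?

This is a permutation of 5 out of 8: P(8,5) = 8!/3!.
8 × 7 × 6 × 5 × 4 = 6720.

6720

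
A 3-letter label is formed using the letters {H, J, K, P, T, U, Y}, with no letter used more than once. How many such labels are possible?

210

Choose and order 3 of the 7 symbols: the first letter has 7 options, the next 6, then 5.
7 × 6 × 5 = 210.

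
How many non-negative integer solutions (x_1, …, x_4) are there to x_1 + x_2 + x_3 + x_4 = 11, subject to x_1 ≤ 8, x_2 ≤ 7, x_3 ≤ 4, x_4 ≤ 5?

Ignoring the caps, the number of non-negative solutions to x_1+…+x_4 = 11 is C(14,3) = 364.
Subtract solutions that violate a single cap (substitute x_i' = x_i − (cap_i+1)): x_1 ≥ 9 gives C(5,3) = 10; x_2 ≥ 8 gives C(6,3) = 20; x_3 ≥ 5 gives C(9,3) = 84; x_4 ≥ 6 gives C(8,3) = 56. Together 170.
Add back pairs where two caps are both exceeded: 0 + 0 + 0 + 0 + 0 + 1 = 1.
By inclusion–exclusion the count is 364 − 170 + 1 = 195.

195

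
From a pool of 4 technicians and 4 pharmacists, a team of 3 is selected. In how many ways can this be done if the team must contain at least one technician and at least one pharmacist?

With no constraint there are C(8,3) = 56 possible selections.
Subtract selections that omit an entire group: no technicians → C(4,3) = 4; no pharmacists → C(4,3) = 4.
Both groups omitted at once is impossible, so 56 − 8 = 48.

48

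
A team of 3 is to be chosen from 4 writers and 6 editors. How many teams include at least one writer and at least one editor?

Unrestricted: C(10,3) = 120 ways to pick any 3 of the 10.
Subtract selections that omit an entire group: no writers → C(6,3) = 20; no editors → C(4,3) = 4.
Both groups omitted at once is impossible, so 120 − 24 = 96.

96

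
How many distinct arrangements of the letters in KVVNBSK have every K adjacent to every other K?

Treat the 2 copies of K as a single block. The multiset to arrange is then {KK, B, N, S, V, V}, 6 items in all.
That gives (6)!/(2!) = 360 arrangements.

360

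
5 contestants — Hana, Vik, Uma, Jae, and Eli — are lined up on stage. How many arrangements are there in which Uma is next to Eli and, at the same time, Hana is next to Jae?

Treat {Uma,Eli} as one block (2 orders) and {Hana,Jae} as another (2 orders).
That leaves 3 units to arrange: 2 × 2 × 3! = 4 × 6 = 24.

24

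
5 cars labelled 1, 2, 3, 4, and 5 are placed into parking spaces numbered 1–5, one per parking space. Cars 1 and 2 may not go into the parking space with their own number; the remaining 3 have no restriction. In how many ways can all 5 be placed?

78

Let Aᵢ (for i ∈ {1, 2}) be the placements that put car i in its forbidden parking space. Any j of these fix j positions, leaving (5−j)! ways to fill the rest, and there are C(2,j) ways to pick which j.
By inclusion–exclusion, the number of valid placements is Σ_{j=0}^{2} (−1)^j C(2,j)·(5−j)!.
Computing: 120 − 48 + 6 = 78.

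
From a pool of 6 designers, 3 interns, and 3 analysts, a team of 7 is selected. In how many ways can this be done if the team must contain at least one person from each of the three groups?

Unrestricted: C(12,7) = 792 ways to pick any 7 of the 12.
Selections missing a whole group: no designers → C(6,7) = 0; no interns → C(9,7) = 36; no analysts → C(9,7) = 36.
Add back selections omitting two groups (i.e. drawn from a single group): C(6,7) + C(3,7) + C(3,7) = 0.
By inclusion–exclusion: 792 − 72 + 0 = 720.

720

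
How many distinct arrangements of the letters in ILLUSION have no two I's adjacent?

There are 8!/(2!·2!) = 10080 arrangements of ILLUSION in total.
Arrangements with the I's together: treat II as one letter, giving (7)!/(2!) = 2520.
Hence 10080 − 2520 = 7560.

7560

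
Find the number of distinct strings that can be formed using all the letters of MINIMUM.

420

MINIMUM has 7 letters with I appearing twice and M appearing 3 times.
The number of distinct arrangements is 7!/(3!·2!) = 5040/12 = 420.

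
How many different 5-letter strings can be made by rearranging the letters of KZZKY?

Letter multiplicities in KZZKY: K×2, Y×1, Z×2.
Dividing 5! = 120 by 2!·2! = 4 for the repeated letters gives 30.

30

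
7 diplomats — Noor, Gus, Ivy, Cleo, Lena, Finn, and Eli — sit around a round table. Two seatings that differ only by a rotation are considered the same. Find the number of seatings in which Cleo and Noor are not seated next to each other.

All circular seatings of 7 people number (6)! = 720.
Seatings with Cleo beside Noor: treat them as a block with 2 internal orders, giving 2 × (5)! = 240.
Subtracting, 720 − 240 = 480.

480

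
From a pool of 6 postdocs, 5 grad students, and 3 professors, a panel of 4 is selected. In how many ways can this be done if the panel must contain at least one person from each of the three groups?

495

With no constraint there are C(14,4) = 1001 possible selections.
Subtract selections that omit an entire group: no postdocs → C(8,4) = 70; no grad students → C(9,4) = 126; no professors → C(11,4) = 330.
Add back selections omitting two groups (i.e. drawn from a single group): C(6,4) + C(5,4) + C(3,4) = 20.
By inclusion–exclusion: 1001 − 526 + 20 = 495.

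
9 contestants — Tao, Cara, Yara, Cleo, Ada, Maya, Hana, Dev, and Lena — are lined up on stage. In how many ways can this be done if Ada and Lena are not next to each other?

282240

Of the 9! = 362880 arrangements, those with Ada and Lena adjacent number 2 × 8! = 80640 (treat the pair as a block with 2 internal orders).
Complementary counting: 362880 − 80640 = 282240.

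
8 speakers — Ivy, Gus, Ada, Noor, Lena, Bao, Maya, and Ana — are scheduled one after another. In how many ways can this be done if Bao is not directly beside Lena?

Of the 8! = 40320 arrangements, those with Bao and Lena adjacent number 2 × 7! = 10080 (treat the pair as a block with 2 internal orders).
Complementary counting: 40320 − 10080 = 30240.

30240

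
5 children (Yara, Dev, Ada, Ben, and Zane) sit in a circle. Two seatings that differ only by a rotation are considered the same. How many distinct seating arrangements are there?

Seat Yara anywhere (absorbing the rotational symmetry), then permute the other 4: (4)! = 24.

24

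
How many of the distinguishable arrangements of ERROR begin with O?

Fix O in the first position and arrange the remaining 4 letters.
Those 4 letters have R appearing 3 times, giving (4)!/(3!) = 4.

4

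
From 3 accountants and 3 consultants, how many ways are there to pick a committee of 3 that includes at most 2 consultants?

Split by how many consultants are chosen (0 through 2).
Sum: C(3,0)·C(3,3) + C(3,1)·C(3,2) + C(3,2)·C(3,1) = 1 + 9 + 9 = 19.

19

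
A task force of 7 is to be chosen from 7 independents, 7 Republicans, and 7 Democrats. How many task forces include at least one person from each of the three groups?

With no constraint there are C(21,7) = 116280 possible selections.
Subtract selections that omit an entire group: no independents → C(14,7) = 3432; no Republicans → C(14,7) = 3432; no Democrats → C(14,7) = 3432.
Add back selections omitting two groups (i.e. drawn from a single group): C(7,7) + C(7,7) + C(7,7) = 3.
By inclusion–exclusion: 116280 − 10296 + 3 = 105987.

105987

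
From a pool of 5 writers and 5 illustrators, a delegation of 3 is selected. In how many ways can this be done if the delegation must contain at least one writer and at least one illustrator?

With no constraint there are C(10,3) = 120 possible selections.
Subtract selections that omit an entire group: no writers → C(5,3) = 10; no illustrators → C(5,3) = 10.
Both groups omitted at once is impossible, so 120 − 20 = 100.

100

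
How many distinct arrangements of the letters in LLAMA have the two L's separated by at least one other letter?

Total arrangements of LLAMA: 5!/(2!·2!) = 30.
If the two L's are adjacent, glue them into one block, leaving 4 items to arrange: (4)!/(2!) = 12 ways.
Subtracting, 30 − 12 = 18 arrangements keep the L's apart.

18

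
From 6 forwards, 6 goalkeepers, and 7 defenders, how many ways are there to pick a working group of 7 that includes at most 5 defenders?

Split by how many defenders are chosen (0 through 5).
Sum: C(7,0)·C(12,7) + C(7,1)·C(12,6) + C(7,2)·C(12,5) + C(7,3)·C(12,4) + C(7,4)·C(12,3) + C(7,5)·C(12,2) = 792 + 6468 + 16632 + 17325 + 7700 + 1386 = 50303.

50303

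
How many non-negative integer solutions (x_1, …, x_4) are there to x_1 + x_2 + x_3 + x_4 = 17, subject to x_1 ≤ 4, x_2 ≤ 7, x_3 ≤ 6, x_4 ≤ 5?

55

Without the upper bounds there are C(20,3) = 1140 ways to split 17 among 4 variables.
Subtract solutions that violate a single cap (substitute x_i' = x_i − (cap_i+1)): x_1 ≥ 5 gives C(15,3) = 455; x_2 ≥ 8 gives C(12,3) = 220; x_3 ≥ 7 gives C(13,3) = 286; x_4 ≥ 6 gives C(14,3) = 364. Together 1325.
Add back pairs where two caps are both exceeded: 35 + 56 + 84 + 10 + 20 + 35 = 240.
By inclusion–exclusion the count is 1140 − 1325 + 240 = 55.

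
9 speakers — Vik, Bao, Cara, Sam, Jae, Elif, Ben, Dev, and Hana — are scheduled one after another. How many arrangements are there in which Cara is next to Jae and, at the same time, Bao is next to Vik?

Treat {Cara,Jae} as one block (2 orders) and {Bao,Vik} as another (2 orders).
That leaves 7 units to arrange: 2 × 2 × 7! = 4 × 5040 = 20160.

20160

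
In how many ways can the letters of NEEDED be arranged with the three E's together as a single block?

Treat the 3 copies of E as a single block. The multiset to arrange is then {EEE, D, D, N}, 4 items in all.
That gives (4)!/(2!) = 12 arrangements.

12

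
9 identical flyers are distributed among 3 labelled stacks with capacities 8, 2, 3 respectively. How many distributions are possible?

Ignoring the caps, the number of non-negative solutions to x_1+…+x_3 = 9 is C(11,2) = 55.
Subtract solutions that violate a single cap (substitute x_i' = x_i − (cap_i+1)): x_1 ≥ 9 gives C(2,2) = 1; x_2 ≥ 3 gives C(8,2) = 28; x_3 ≥ 4 gives C(7,2) = 21. Together 50.
Add back pairs where two caps are both exceeded: 0 + 0 + 6 = 6.
By inclusion–exclusion the count is 55 − 50 + 6 = 11.

11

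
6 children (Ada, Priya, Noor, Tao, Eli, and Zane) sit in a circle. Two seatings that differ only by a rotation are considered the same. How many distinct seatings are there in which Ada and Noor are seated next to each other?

Glue Ada and Noor into a block (2 internal orders). Seating 5 units around a circle gives (4)! arrangements.
So 2 × (4)! = 2 × 24 = 48.

48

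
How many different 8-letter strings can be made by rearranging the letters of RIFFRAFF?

RIFFRAFF has 8 letters with F appearing 4 times and R appearing twice.
So there are 8! / (4!·2!) = 840 distinguishable arrangements.

840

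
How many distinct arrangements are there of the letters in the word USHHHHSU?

420

Letter multiplicities in USHHHHSU: H×4, S×2, U×2.
The number of distinct arrangements is 8!/(4!·2!·2!) = 40320/96 = 420.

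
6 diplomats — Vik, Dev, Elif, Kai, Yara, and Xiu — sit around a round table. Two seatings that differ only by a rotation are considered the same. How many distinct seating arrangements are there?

Around a circle, 6 distinct people have 6!/6 = (5)! = 120 rotationally distinct seatings.

120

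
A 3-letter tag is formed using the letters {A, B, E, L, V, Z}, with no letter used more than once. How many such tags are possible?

With no repetition, fill the 3 letters in order: 6 choices, then 5, down to 4.
6 × 5 × 4 = 120.

120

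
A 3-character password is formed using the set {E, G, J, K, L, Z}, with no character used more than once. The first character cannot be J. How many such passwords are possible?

100

The first character has 6−1 = 5 choices (anything except J).
The remaining 2 characters are filled from the other 5 symbols without repetition: 5 × 4 = 20.
Total: 5 × 20 = 100.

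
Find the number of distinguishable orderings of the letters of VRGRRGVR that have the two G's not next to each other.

Total arrangements of VRGRRGVR: 8!/(4!·2!·2!) = 420.
If the two G's are adjacent, glue them into one block, leaving 7 items to arrange: (7)!/(4!·2!) = 105 ways.
Subtracting, 420 − 105 = 315 arrangements keep the G's apart.

315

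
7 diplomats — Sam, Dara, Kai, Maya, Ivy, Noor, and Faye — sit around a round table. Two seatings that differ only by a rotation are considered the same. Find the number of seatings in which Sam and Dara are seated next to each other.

Glue Sam and Dara into a block (2 internal orders). Seating 6 units around a circle gives (5)! arrangements.
So 2 × (5)! = 2 × 120 = 240.

240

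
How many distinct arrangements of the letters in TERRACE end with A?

With the last slot taken by A, it remains to arrange the other 6 letters (TERRCE).
Those 6 letters have E appearing twice and R appearing twice, giving (6)!/(2!·2!) = 180.

180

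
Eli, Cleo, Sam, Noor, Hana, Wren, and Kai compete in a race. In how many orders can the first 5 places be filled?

This is an ordered selection of 5 from 7: P(7,5).
That gives 7 × 6 × 5 × 4 × 3 = 2520.

2520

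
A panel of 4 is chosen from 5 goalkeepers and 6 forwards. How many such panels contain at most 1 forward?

Split by how many forwards are chosen (0 through 1).
Sum: C(6,0)·C(5,4) + C(6,1)·C(5,3) = 5 + 60 = 65.

65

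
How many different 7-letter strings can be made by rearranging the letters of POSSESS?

210

Letter multiplicities in POSSESS: E×1, O×1, P×1, S×4.
So there are 7! / (4!) = 210 distinguishable arrangements.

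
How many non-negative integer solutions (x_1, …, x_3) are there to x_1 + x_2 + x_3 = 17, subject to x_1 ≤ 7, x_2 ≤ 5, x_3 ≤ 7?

Without the upper bounds there are C(19,2) = 171 ways to split 17 among 3 variables.
Subtract solutions that violate a single cap (substitute x_i' = x_i − (cap_i+1)): x_1 ≥ 8 gives C(11,2) = 55; x_2 ≥ 6 gives C(13,2) = 78; x_3 ≥ 8 gives C(11,2) = 55. Together 188.
Add back pairs where two caps are both exceeded: 10 + 3 + 10 = 23.
By inclusion–exclusion the count is 171 − 188 + 23 = 6.

6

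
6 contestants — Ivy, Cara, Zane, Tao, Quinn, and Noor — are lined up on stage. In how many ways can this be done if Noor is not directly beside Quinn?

480

Of the 6! = 720 arrangements, those with Noor and Quinn adjacent number 2 × 5! = 240 (treat the pair as a block with 2 internal orders).
So 720 − 240 = 480 arrangements keep them apart.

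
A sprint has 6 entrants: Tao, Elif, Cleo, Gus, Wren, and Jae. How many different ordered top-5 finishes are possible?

There are 6 choices for 1st place, 5 for 2nd, and so on down to 2 for position 5.
That gives 6 × 5 × 4 × 3 × 2 = 720.

720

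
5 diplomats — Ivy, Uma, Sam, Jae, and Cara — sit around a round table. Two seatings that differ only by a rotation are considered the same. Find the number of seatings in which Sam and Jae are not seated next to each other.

All circular seatings of 5 people number (4)! = 24.
Those with Sam next to Jae: fuse the pair into one unit and seat 4 units around a circle — 2·(3)! = 12.
Subtracting, 24 − 12 = 12.

12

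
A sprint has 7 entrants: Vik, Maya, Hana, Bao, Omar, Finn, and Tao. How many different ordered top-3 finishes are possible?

210

There are 7 choices for 1st place, 6 for 2nd, and 5 for 3rd.
That gives 7 × 6 × 5 = 210.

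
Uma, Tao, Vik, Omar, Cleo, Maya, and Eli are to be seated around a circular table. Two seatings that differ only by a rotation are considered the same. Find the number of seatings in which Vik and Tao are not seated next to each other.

480

All circular seatings of 7 people number (6)! = 720.
Seatings with Vik beside Tao: treat them as a block with 2 internal orders, giving 2 × (5)! = 240.
Subtracting, 720 − 240 = 480.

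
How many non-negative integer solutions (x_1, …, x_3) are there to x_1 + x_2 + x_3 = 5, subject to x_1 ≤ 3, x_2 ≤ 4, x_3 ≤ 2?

Ignoring the caps, the number of non-negative solutions to x_1+…+x_3 = 5 is C(7,2) = 21.
Subtract solutions that violate a single cap (substitute x_i' = x_i − (cap_i+1)): x_1 ≥ 4 gives C(3,2) = 3; x_2 ≥ 5 gives C(2,2) = 1; x_3 ≥ 3 gives C(4,2) = 6. Together 10.
No two caps can be exceeded simultaneously, so the pair terms are all 0.
By inclusion–exclusion the count is 21 − 10 + 0 = 11.

11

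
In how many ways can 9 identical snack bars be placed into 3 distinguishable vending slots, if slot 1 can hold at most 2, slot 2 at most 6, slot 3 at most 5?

Without the upper bounds there are C(11,2) = 55 ways to split 9 among 3 vending slots.
Subtract solutions that violate a single cap (substitute x_i' = x_i − (cap_i+1)): x_1 ≥ 3 gives C(8,2) = 28; x_2 ≥ 7 gives C(4,2) = 6; x_3 ≥ 6 gives C(5,2) = 10. Together 44.
Add back pairs where two caps are both exceeded: 0 + 1 + 0 = 1.
By inclusion–exclusion the count is 55 − 44 + 1 = 12.

12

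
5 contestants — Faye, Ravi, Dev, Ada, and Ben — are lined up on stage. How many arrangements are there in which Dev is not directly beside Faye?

There are 5! = 120 arrangements in all. If Dev and Faye are adjacent, merging them into one block gives 2·(4)! = 48 arrangements.
So 120 − 48 = 72 arrangements keep them apart.

72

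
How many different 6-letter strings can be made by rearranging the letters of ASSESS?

ASSESS has 6 letters with S appearing 4 times.
The number of distinct arrangements is 6!/(4!) = 720/24 = 30.

30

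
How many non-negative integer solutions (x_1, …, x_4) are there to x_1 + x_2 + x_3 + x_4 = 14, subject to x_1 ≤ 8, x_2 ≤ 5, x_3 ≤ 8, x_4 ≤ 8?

By stars and bars, unrestricted non-negative solutions to x_1+…+x_4 = 14 number C(14+3,3) = 680.
Subtract solutions that violate a single cap (substitute x_i' = x_i − (cap_i+1)): x_1 ≥ 9 gives C(8,3) = 56; x_2 ≥ 6 gives C(11,3) = 165; x_3 ≥ 9 gives C(8,3) = 56; x_4 ≥ 9 gives C(8,3) = 56. Together 333.
No two caps can be exceeded simultaneously, so the pair terms are all 0.
By inclusion–exclusion the count is 680 − 333 + 0 = 347.

347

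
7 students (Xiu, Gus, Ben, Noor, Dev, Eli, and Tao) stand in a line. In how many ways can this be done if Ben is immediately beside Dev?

1440

Glue Ben and Dev into one block (2 internal orders), leaving 6 units to arrange in a row.
So the count is 2·(6)! = 1440.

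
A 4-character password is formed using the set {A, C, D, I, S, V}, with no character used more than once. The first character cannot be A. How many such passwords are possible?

The first character has 6−1 = 5 choices (anything except A).
The remaining 3 characters are filled from the other 5 symbols without repetition: 5 × 4 × 3 = 60.
Total: 5 × 60 = 300.

300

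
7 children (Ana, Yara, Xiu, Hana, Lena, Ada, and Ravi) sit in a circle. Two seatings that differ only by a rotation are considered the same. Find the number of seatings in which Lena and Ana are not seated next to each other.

Without the restriction there are (6)! = 720 seatings.
Those with Lena next to Ana: fuse the pair into one unit and seat 6 units around a circle — 2·(5)! = 240.
Subtracting, 720 − 240 = 480.

480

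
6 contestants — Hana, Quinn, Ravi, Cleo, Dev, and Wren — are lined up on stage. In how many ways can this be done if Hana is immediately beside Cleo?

240

Glue Hana and Cleo into one block (2 internal orders), leaving 5 units to arrange in a row.
So the count is 2·(5)! = 240.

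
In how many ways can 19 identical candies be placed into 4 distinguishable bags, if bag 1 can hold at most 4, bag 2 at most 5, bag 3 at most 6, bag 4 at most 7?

Ignoring the caps, the number of non-negative solutions to x_1+…+x_4 = 19 is C(22,3) = 1540.
Subtract solutions that violate a single cap (substitute x_i' = x_i − (cap_i+1)): x_1 ≥ 5 gives C(17,3) = 680; x_2 ≥ 6 gives C(16,3) = 560; x_3 ≥ 7 gives C(15,3) = 455; x_4 ≥ 8 gives C(14,3) = 364. Together 2059.
Add back pairs where two caps are both exceeded: 165 + 120 + 84 + 84 + 56 + 35 = 544.
Subtract triples: 4 + 1 + 0 + 0 = 5.
By inclusion–exclusion the count is 1540 − 2059 + 544 − 5 = 20.

20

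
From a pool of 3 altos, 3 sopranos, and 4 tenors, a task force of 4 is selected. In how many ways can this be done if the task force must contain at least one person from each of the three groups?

Total 4-person selections from all 10: C(10,4) = 210.
Subtract selections that omit an entire group: no altos → C(7,4) = 35; no sopranos → C(7,4) = 35; no tenors → C(6,4) = 15.
Add back selections omitting two groups (i.e. drawn from a single group): C(3,4) + C(3,4) + C(4,4) = 1.
By inclusion–exclusion: 210 − 85 + 1 = 126.

126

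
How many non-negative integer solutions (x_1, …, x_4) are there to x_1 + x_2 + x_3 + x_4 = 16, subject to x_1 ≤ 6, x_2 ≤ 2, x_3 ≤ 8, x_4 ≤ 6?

Without the upper bounds there are C(19,3) = 969 ways to split 16 among 4 variables.
Subtract solutions that violate a single cap (substitute x_i' = x_i − (cap_i+1)): x_1 ≥ 7 gives C(12,3) = 220; x_2 ≥ 3 gives C(16,3) = 560; x_3 ≥ 9 gives C(10,3) = 120; x_4 ≥ 7 gives C(12,3) = 220. Together 1120.
Add back pairs where two caps are both exceeded: 84 + 1 + 10 + 35 + 84 + 1 = 215.
By inclusion–exclusion the count is 969 − 1120 + 215 = 64.

64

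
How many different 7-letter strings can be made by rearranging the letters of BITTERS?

2520

BITTERS has 7 letters with T appearing twice.
So there are 7! / (2!) = 2520 distinguishable arrangements.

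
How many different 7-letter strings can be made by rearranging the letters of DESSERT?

The 7 letters of DESSERT have repeats: E appearing twice and S appearing twice.
The number of distinct arrangements is 7!/(2!·2!) = 5040/4 = 1260.

1260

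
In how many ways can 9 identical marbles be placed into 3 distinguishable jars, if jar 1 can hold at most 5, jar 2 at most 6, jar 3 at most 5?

29

By stars and bars, unrestricted non-negative solutions to x_1+…+x_3 = 9 number C(9+2,2) = 55.
Subtract solutions that violate a single cap (substitute x_i' = x_i − (cap_i+1)): x_1 ≥ 6 gives C(5,2) = 10; x_2 ≥ 7 gives C(4,2) = 6; x_3 ≥ 6 gives C(5,2) = 10. Together 26.
No two caps can be exceeded simultaneously, so the pair terms are all 0.
By inclusion–exclusion the count is 55 − 26 + 0 = 29.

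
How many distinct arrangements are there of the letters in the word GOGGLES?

840

Letter multiplicities in GOGGLES: E×1, G×3, L×1, O×1, S×1.
The number of distinct arrangements is 7!/(3!) = 5040/6 = 840.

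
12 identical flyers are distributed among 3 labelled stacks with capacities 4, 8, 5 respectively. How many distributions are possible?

20

Ignoring the caps, the number of non-negative solutions to x_1+…+x_3 = 12 is C(14,2) = 91.
Subtract solutions that violate a single cap (substitute x_i' = x_i − (cap_i+1)): x_1 ≥ 5 gives C(9,2) = 36; x_2 ≥ 9 gives C(5,2) = 10; x_3 ≥ 6 gives C(8,2) = 28. Together 74.
Add back pairs where two caps are both exceeded: 0 + 3 + 0 = 3.
By inclusion–exclusion the count is 91 − 74 + 3 = 20.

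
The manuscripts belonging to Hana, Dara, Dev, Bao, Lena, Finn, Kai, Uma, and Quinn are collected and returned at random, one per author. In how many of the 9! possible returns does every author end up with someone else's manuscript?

133496

Count assignments avoiding every fixed point. For any j of the 9 authors fixed to their own manuscript, the other 9−j can be arranged in (9−j)! ways.
By inclusion–exclusion this is Σ_{j=0}^{9} (−1)^j C(9,j)·(9−j)!.
Computing: 362880 − 362880 + 181440 − 60480 + 15120 − 3024 + 504 − 72 + 9 − 1 = 133496.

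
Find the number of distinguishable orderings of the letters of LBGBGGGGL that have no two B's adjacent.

588

Total arrangements of LBGBGGGGL: 9!/(5!·2!·2!) = 756.
Arrangements with the B's together: treat BB as one letter, giving (8)!/(5!·2!) = 168.
Hence 756 − 168 = 588.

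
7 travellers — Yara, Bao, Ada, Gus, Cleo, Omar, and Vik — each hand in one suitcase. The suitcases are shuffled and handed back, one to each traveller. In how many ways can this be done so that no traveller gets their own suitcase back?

This is the derangement count D_7: permutations of 7 items with no fixed point.
By inclusion–exclusion this is Σ_{j=0}^{7} (−1)^j C(7,j)·(7−j)!.
Computing: 5040 − 5040 + 2520 − 840 + 210 − 42 + 7 − 1 = 1854.

1854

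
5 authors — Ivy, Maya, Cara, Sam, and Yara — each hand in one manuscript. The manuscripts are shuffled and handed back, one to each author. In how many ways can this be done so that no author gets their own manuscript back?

44

Count assignments avoiding every fixed point. For any j of the 5 authors fixed to their own manuscript, the other 5−j can be arranged in (5−j)! ways.
By inclusion–exclusion this is Σ_{j=0}^{5} (−1)^j C(5,j)·(5−j)!.
Computing: 120 − 120 + 60 − 20 + 5 − 1 = 44.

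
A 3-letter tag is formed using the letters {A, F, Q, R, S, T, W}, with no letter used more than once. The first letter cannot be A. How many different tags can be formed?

180

The first letter has 7−1 = 6 choices (anything except A).
The remaining 2 letters are filled from the other 6 symbols without repetition: 6 × 5 = 30.
Total: 6 × 30 = 180.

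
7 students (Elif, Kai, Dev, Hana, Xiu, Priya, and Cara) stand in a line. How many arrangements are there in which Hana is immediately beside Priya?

Glue Hana and Priya into one block (2 internal orders), leaving 6 units to arrange in a row.
So the count is 2·(6)! = 1440.

1440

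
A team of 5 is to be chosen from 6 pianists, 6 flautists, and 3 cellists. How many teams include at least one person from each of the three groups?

With no constraint there are C(15,5) = 3003 possible selections.
Selections missing a whole group: no pianists → C(9,5) = 126; no flautists → C(9,5) = 126; no cellists → C(12,5) = 792.
Add back selections omitting two groups (i.e. drawn from a single group): C(6,5) + C(6,5) + C(3,5) = 12.
By inclusion–exclusion: 3003 − 1044 + 12 = 1971.

1971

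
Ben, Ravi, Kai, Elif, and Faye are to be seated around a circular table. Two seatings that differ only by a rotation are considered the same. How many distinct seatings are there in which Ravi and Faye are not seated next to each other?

12

Without the restriction there are (4)! = 24 seatings.
Seatings with Ravi beside Faye: treat them as a block with 2 internal orders, giving 2 × (3)! = 12.
Subtracting, 24 − 12 = 12.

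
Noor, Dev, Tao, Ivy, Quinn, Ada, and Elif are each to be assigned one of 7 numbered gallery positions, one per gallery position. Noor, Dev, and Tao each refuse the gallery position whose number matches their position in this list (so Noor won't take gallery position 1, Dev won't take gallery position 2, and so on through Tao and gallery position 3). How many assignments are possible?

3216

Let Aᵢ (for i ∈ {1, 2, 3}) be the placements that put person i in their forbidden gallery position. Any j of these fix j positions, leaving (7−j)! ways to fill the rest, and there are C(3,j) ways to pick which j.
By inclusion–exclusion, the number of valid placements is Σ_{j=0}^{3} (−1)^j C(3,j)·(7−j)!.
Computing: 5040 − 2160 + 360 − 24 = 3216.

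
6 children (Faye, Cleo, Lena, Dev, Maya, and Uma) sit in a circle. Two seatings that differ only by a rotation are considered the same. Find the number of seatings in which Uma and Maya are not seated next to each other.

Without the restriction there are (5)! = 120 seatings.
Those with Uma next to Maya: fuse the pair into one unit and seat 5 units around a circle — 2·(4)! = 48.
Subtracting, 120 − 48 = 72.

72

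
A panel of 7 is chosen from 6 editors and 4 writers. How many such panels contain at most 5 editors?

Split by how many editors are chosen (0 through 5).
Sum: C(6,0)·C(4,7) + C(6,1)·C(4,6) + C(6,2)·C(4,5) + C(6,3)·C(4,4) + C(6,4)·C(4,3) + C(6,5)·C(4,2) = 0 + 0 + 0 + 20 + 60 + 36 = 116.

116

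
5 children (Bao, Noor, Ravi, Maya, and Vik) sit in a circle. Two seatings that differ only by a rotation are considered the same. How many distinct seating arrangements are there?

24

Seat Bao anywhere (absorbing the rotational symmetry), then permute the other 4: (4)! = 24.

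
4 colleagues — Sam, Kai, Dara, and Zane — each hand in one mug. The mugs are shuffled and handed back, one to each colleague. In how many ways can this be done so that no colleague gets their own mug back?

9

Count assignments avoiding every fixed point. For any j of the 4 colleagues fixed to their own mug, the other 4−j can be arranged in (4−j)! ways.
By inclusion–exclusion this is Σ_{j=0}^{4} (−1)^j C(4,j)·(4−j)!.
Computing: 24 − 24 + 12 − 4 + 1 = 9.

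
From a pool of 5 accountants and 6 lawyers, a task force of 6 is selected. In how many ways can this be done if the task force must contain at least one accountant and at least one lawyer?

461

Unrestricted: C(11,6) = 462 ways to pick any 6 of the 11.
Selections missing a whole group: no accountants → C(6,6) = 1; no lawyers → C(5,6) = 0.
Both groups omitted at once is impossible, so 462 − 1 = 461.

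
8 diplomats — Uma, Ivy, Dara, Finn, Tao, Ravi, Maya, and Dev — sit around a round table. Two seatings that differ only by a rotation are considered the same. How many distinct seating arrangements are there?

Fix one person's seat to break rotational symmetry; the remaining 7 people can be arranged in (7)! = 5040 ways.

5040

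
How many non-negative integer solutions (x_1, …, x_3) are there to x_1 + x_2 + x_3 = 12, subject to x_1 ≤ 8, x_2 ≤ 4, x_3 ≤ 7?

30

By stars and bars, unrestricted non-negative solutions to x_1+…+x_3 = 12 number C(12+2,2) = 91.
Subtract solutions that violate a single cap (substitute x_i' = x_i − (cap_i+1)): x_1 ≥ 9 gives C(5,2) = 10; x_2 ≥ 5 gives C(9,2) = 36; x_3 ≥ 8 gives C(6,2) = 15. Together 61.
No two caps can be exceeded simultaneously, so the pair terms are all 0.
By inclusion–exclusion the count is 91 − 61 + 0 = 30.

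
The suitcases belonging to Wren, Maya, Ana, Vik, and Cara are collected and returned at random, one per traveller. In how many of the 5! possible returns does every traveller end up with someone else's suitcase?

This is the derangement count D_5: permutations of 5 items with no fixed point.
By inclusion–exclusion this is Σ_{j=0}^{5} (−1)^j C(5,j)·(5−j)!.
Computing: 120 − 120 + 60 − 20 + 5 − 1 = 44.

44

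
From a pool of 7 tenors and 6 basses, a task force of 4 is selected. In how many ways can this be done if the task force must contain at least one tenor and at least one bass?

Unrestricted: C(13,4) = 715 ways to pick any 4 of the 13.
Selections missing a whole group: no tenors → C(6,4) = 15; no basses → C(7,4) = 35.
Both groups omitted at once is impossible, so 715 − 50 = 665.

665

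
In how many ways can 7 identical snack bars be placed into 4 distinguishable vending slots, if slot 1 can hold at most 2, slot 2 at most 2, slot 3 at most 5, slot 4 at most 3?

32

Without the upper bounds there are C(10,3) = 120 ways to split 7 among 4 vending slots.
Subtract solutions that violate a single cap (substitute x_i' = x_i − (cap_i+1)): x_1 ≥ 3 gives C(7,3) = 35; x_2 ≥ 3 gives C(7,3) = 35; x_3 ≥ 6 gives C(4,3) = 4; x_4 ≥ 4 gives C(6,3) = 20. Together 94.
Add back pairs where two caps are both exceeded: 4 + 0 + 1 + 0 + 1 + 0 = 6.
By inclusion–exclusion the count is 120 − 94 + 6 = 32.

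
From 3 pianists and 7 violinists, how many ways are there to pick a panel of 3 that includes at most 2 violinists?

Split by how many violinists are chosen (0 through 2).
Sum: C(7,0)·C(3,3) + C(7,1)·C(3,2) + C(7,2)·C(3,1) = 1 + 21 + 63 = 85.

85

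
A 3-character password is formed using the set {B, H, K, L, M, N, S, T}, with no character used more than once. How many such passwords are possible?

336

With no repetition, fill the 3 characters in order: 8 choices, then 7, down to 6.
That product is 8 × 7 × 6 = 336.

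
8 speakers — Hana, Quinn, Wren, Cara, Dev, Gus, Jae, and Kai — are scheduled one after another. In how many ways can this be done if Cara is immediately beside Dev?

10080

Glue Cara and Dev into one block (2 internal orders), leaving 7 units to arrange in a row.
That gives 2 × 7! = 2 × 5040 = 10080.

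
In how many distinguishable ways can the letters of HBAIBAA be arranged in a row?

The 7 letters of HBAIBAA have repeats: A appearing 3 times and B appearing twice.
Dividing 7! = 5040 by 3!·2! = 12 for the repeated letters gives 420.

420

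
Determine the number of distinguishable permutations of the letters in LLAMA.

Letter multiplicities in LLAMA: A×2, L×2, M×1.
Dividing 5! = 120 by 2!·2! = 4 for the repeated letters gives 30.

30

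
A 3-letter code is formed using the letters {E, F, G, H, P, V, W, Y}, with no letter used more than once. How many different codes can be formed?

This is a permutation of 3 out of 8: P(8,3) = 8!/5!.
8 × 7 × 6 = 336.

336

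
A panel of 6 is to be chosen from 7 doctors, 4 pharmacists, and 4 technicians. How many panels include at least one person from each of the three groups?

4060

With no constraint there are C(15,6) = 5005 possible selections.
Selections missing a whole group: no doctors → C(8,6) = 28; no pharmacists → C(11,6) = 462; no technicians → C(11,6) = 462.
Add back selections omitting two groups (i.e. drawn from a single group): C(7,6) + C(4,6) + C(4,6) = 7.
By inclusion–exclusion: 5005 − 952 + 7 = 4060.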